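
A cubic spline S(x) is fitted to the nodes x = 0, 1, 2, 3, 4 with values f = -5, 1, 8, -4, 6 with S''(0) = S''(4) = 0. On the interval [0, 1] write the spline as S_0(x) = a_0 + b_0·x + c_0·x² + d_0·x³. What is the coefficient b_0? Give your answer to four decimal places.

Write M_i for S''(x_i). With h_i = 1, 1, 1, 1 and divided differences Δ_i = 6, 7, -12, 10, the continuity of S' gives the tridiagonal system
  1·M_0 + 4·M_1 + 1·M_2 = 6(Δ_1 - Δ_0) = 6
  1·M_1 + 4·M_2 + 1·M_3 = 6(Δ_2 - Δ_1) = -114
  1·M_2 + 4·M_3 + 1·M_4 = 6(Δ_3 - Δ_2) = 132
Natural end conditions: M_0 = M_4 = 0.
Hence M_0 = 0, M_1 = 339/28, M_2 = -297/7, M_3 = 1221/28, M_4 = 0.
On [0, 1], with S_0(x) = a_0 + b_0·x + c_0·x² + d_0·x³: c_0 = M_0/2 = 0, d_0 = (M_1 - M_0)/(6h_0) = 113/56, b_0 = Δ_0 - h_0(2M_0 + M_1)/6 = 223/56.

3.9821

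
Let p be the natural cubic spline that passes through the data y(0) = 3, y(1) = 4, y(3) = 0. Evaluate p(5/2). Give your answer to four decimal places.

1.4688

Let m_i = p''(x_i). Step sizes h_i = 1, 2; slopes of the chords Δ_i = (y_(i+1) - y_i)/h_i = 1, -2.
  1·m_0 + 6·m_1 + 2·m_2 = 6(Δ_1 - Δ_0) = -18
Natural end conditions: m_0 = m_2 = 0.
Forward elimination and back-substitution give m_0 = 0, m_1 = -3, m_2 = 0.
On [1, 3], p(t) = 4 + 0·(t - 1) - 3/2·(t - 1)² + 1/4·(t - 1)³.
With (t - 1) = 3/2: p(5/2) = 47/32.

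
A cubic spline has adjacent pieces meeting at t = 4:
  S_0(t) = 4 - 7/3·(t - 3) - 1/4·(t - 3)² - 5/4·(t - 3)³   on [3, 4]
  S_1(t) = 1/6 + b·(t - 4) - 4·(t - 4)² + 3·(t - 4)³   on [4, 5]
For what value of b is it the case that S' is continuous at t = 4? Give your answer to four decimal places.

-6.5833

S_0'(t) = -7/3 - 1/2·(t - 3) - 15/4·(t - 3)², so S_0'(4) = -79/12. On the right, S_1'(4) = b, so b = -79/12.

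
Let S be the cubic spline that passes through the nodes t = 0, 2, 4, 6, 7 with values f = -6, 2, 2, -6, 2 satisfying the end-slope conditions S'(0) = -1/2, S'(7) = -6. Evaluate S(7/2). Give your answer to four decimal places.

Put σ_i = S'' at the i-th knot. Here h = (2, 2, 2, 1) and Δ = (4, 0, -4, 8), so the interior equations h_(i-1)·σ_(i-1) + 2(h_(i-1)+h_i)·σ_i + h_i·σ_(i+1) = 6(Δ_i − Δ_(i-1)) read
  2·σ_0 + 8·σ_1 + 2·σ_2 = 6(Δ_1 - Δ_0) = -24
  2·σ_1 + 8·σ_2 + 2·σ_3 = 6(Δ_2 - Δ_1) = -24
  2·σ_2 + 6·σ_3 + 1·σ_4 = 6(Δ_3 - Δ_2) = 72
Clamped end conditions give two more equations: 2h_0·σ_0 + h_0·σ_1 = 6(Δ_0 - S'(0)) = 27 and h_3·σ_3 + 2h_3·σ_4 = 6(S'(7) - Δ_3) = -84.
Solving the tridiagonal system: σ_0 = 1421/172, σ_1 = -130/43, σ_2 = -1405/172, σ_3 = 1019/43, σ_4 = -4631/86.
On [2, 4], S(t) = 2 + 815/172·(t - 2) - 65/43·(t - 2)² - 295/688·(t - 2)³.
With (t - 2) = 3/2: S(7/2) = 23443/5504.

4.2593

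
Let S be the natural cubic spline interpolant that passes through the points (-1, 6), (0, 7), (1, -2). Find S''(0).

-15

With σ_i denoting the second derivative at x_i, h_i = 1, 1, and Δ_i = (y_(i+1) − y_i)/h_i = 1, -9:
  1·σ_0 + 4·σ_1 + 1·σ_2 = 6(Δ_1 - Δ_0) = -60
Natural end conditions: σ_0 = σ_2 = 0.
Forward elimination and back-substitution give σ_0 = 0, σ_1 = -15, σ_2 = 0.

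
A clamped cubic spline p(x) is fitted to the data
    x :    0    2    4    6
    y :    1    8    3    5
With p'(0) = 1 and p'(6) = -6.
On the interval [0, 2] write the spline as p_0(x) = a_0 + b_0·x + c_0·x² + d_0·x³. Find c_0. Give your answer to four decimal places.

Put m_i = p'' at the i-th knot. Here h = (2, 2, 2) and Δ = (7/2, -5/2, 1), so the interior equations h_(i-1)·m_(i-1) + 2(h_(i-1)+h_i)·m_i + h_i·m_(i+1) = 6(Δ_i − Δ_(i-1)) read
  2·m_0 + 8·m_1 + 2·m_2 = 6(Δ_1 - Δ_0) = -36
  2·m_1 + 8·m_2 + 2·m_3 = 6(Δ_2 - Δ_1) = 21
Clamped end conditions give two more equations: 2h_0·m_0 + h_0·m_1 = 6(Δ_0 - p'(0)) = 15 and h_2·m_2 + 2h_2·m_3 = 6(p'(6) - Δ_2) = -42.
Forward elimination and back-substitution give m_0 = 121/15, m_1 = -259/30, m_2 = 127/15, m_3 = -221/15.
On [0, 2], with p_0(x) = a_0 + b_0·x + c_0·x² + d_0·x³: c_0 = m_0/2 = 121/30, d_0 = (m_1 - m_0)/(6h_0) = -167/120, b_0 = Δ_0 - h_0(2m_0 + m_1)/6 = 1.

4.0333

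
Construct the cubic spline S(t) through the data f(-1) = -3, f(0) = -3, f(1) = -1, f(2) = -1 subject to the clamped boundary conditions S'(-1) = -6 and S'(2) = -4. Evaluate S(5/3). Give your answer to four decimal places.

-0.2691

Put σ_i = S'' at the i-th knot. Here h = (1, 1, 1) and Δ = (0, 2, 0), so the interior equations h_(i-1)·σ_(i-1) + 2(h_(i-1)+h_i)·σ_i + h_i·σ_(i+1) = 6(Δ_i − Δ_(i-1)) read
  1·σ_0 + 4·σ_1 + 1·σ_2 = 6(Δ_1 - Δ_0) = 12
  1·σ_1 + 4·σ_2 + 1·σ_3 = 6(Δ_2 - Δ_1) = -12
Clamped end conditions give two more equations: 2h_0·σ_0 + h_0·σ_1 = 6(Δ_0 - S'(-1)) = 36 and h_2·σ_2 + 2h_2·σ_3 = 6(S'(2) - Δ_2) = -24.
Solving the tridiagonal system: σ_0 = 284/15, σ_1 = -28/15, σ_2 = 8/15, σ_3 = -184/15.
On [1, 2], S(t) = -1 + 28/15·(t - 1) + 4/15·(t - 1)² - 32/15·(t - 1)³.
With (t - 1) = 2/3: S(5/3) = -109/405.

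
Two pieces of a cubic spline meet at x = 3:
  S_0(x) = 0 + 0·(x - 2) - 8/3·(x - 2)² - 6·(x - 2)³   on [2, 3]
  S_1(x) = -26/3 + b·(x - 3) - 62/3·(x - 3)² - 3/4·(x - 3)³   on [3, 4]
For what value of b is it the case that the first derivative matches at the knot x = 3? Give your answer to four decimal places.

-23.3333

S_0'(x) = 0 - 16/3·(x - 2) - 18·(x - 2)², so S_0'(3) = -70/3. On the right, S_1'(3) = b, so b = -70/3.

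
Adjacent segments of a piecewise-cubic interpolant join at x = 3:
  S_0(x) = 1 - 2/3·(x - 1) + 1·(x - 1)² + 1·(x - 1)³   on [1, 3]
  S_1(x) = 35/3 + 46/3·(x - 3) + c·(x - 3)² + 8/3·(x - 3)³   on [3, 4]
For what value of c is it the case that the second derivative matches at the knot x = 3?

S_0''(x) = 2 + 6·(x - 1), so S_0''(3) = 14. On the right, S_1''(3) = 2c, so c = 7.

7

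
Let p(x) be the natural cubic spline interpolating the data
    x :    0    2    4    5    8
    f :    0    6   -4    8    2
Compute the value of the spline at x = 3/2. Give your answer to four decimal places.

7.0792

With m_i denoting the second derivative at x_i, h_i = 2, 2, 1, 3, and Δ_i = (y_(i+1) − y_i)/h_i = 3, -5, 12, -2:
  2·m_0 + 8·m_1 + 2·m_2 = 6(Δ_1 - Δ_0) = -48
  2·m_1 + 6·m_2 + 1·m_3 = 6(Δ_2 - Δ_1) = 102
  1·m_2 + 8·m_3 + 3·m_4 = 6(Δ_3 - Δ_2) = -84
Natural end conditions: m_0 = m_4 = 0.
Solving: m_0 = 0, m_1 = -507/43, m_2 = 996/43, m_3 = -576/43, m_4 = 0.
On [0, 2], p(x) = 0 + 298/43·x + 0·x² - 169/172·x³.
With x = 3/2: p(3/2) = 9741/1376.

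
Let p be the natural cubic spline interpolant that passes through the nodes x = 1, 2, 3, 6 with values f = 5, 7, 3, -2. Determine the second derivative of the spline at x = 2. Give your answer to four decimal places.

Put m_i = p'' at the i-th knot. Here h = (1, 1, 3) and Δ = (2, -4, -5/3), so the interior equations h_(i-1)·m_(i-1) + 2(h_(i-1)+h_i)·m_i + h_i·m_(i+1) = 6(Δ_i − Δ_(i-1)) read
  1·m_0 + 4·m_1 + 1·m_2 = 6(Δ_1 - Δ_0) = -36
  1·m_1 + 8·m_2 + 3·m_3 = 6(Δ_2 - Δ_1) = 14
Natural end conditions: m_0 = m_3 = 0.
Solving: m_0 = 0, m_1 = -302/31, m_2 = 92/31, m_3 = 0.

-9.7419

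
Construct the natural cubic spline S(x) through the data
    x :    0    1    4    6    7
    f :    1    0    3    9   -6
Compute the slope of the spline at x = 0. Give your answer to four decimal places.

With M_i denoting the second derivative at x_i, h_i = 1, 3, 2, 1, and Δ_i = (y_(i+1) − y_i)/h_i = -1, 1, 3, -15:
  1·M_0 + 8·M_1 + 3·M_2 = 6(Δ_1 - Δ_0) = 12
  3·M_1 + 10·M_2 + 2·M_3 = 6(Δ_2 - Δ_1) = 12
  2·M_2 + 6·M_3 + 1·M_4 = 6(Δ_3 - Δ_2) = -108
Natural end conditions: M_0 = M_4 = 0.
Forward elimination and back-substitution give M_0 = 0, M_1 = -96/197, M_2 = 1044/197, M_3 = -3894/197, M_4 = 0.
On [0, 1], S'(x) = b_0 + 2c_0·x + 3d_0·x² with b_0 = Δ_0 - h_0(2M_0 + M_1)/6 = -181/197, c_0 = M_0/2 = 0, d_0 = (M_1 - M_0)/(6h_0) = -16/197. So S'(0) = -181/197.

-0.9188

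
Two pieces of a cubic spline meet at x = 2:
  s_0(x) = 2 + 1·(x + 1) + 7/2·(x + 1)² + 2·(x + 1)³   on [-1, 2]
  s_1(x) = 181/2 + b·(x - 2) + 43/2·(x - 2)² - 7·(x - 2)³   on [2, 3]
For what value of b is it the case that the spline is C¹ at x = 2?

s_0'(x) = 1 + 7·(x + 1) + 6·(x + 1)², so s_0'(2) = 76. On the right, s_1'(2) = b, so b = 76.

76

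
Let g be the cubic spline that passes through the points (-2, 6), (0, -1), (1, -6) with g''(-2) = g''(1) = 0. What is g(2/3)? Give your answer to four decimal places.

-4.2593

Put M_i = g'' at the i-th knot. Here h = (2, 1) and Δ = (-7/2, -5), so the interior equations h_(i-1)·M_(i-1) + 2(h_(i-1)+h_i)·M_i + h_i·M_(i+1) = 6(Δ_i − Δ_(i-1)) read
  2·M_0 + 6·M_1 + 1·M_2 = 6(Δ_1 - Δ_0) = -9
Natural end conditions: M_0 = M_2 = 0.
Solving the tridiagonal system: M_0 = 0, M_1 = -3/2, M_2 = 0.
On [0, 1], g(x) = -1 - 9/2·x - 3/4·x² + 1/4·x³.
With x = 2/3: g(2/3) = -115/27.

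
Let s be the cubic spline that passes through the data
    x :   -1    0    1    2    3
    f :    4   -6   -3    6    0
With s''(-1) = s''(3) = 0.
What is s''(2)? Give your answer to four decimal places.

-25.2857

With M_i denoting the second derivative at x_i, h_i = 1, 1, 1, 1, and Δ_i = (y_(i+1) − y_i)/h_i = -10, 3, 9, -6:
  1·M_0 + 4·M_1 + 1·M_2 = 6(Δ_1 - Δ_0) = 78
  1·M_1 + 4·M_2 + 1·M_3 = 6(Δ_2 - Δ_1) = 36
  1·M_2 + 4·M_3 + 1·M_4 = 6(Δ_3 - Δ_2) = -90
Natural end conditions: M_0 = M_4 = 0.
Solving: M_0 = 0, M_1 = 117/7, M_2 = 78/7, M_3 = -177/7, M_4 = 0.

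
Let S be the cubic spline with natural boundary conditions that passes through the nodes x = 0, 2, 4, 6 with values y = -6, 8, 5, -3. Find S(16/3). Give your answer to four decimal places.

-0.2741

Write σ_i for S''(x_i). With h_i = 2, 2, 2 and divided differences Δ_i = 7, -3/2, -4, the continuity of S' gives the tridiagonal system
  2·σ_0 + 8·σ_1 + 2·σ_2 = 6(Δ_1 - Δ_0) = -51
  2·σ_1 + 8·σ_2 + 2·σ_3 = 6(Δ_2 - Δ_1) = -15
Natural end conditions: σ_0 = σ_3 = 0.
Forward elimination and back-substitution give σ_0 = 0, σ_1 = -63/10, σ_2 = -3/10, σ_3 = 0.
On [4, 6], S(x) = 5 - 19/5·(x - 4) - 3/20·(x - 4)² + 1/40·(x - 4)³.
With (x - 4) = 4/3: S(16/3) = -37/135.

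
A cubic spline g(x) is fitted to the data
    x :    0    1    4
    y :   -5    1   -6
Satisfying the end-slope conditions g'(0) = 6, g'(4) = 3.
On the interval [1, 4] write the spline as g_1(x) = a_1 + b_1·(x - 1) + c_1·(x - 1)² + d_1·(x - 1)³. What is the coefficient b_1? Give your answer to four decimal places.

Write M_i for g''(x_i). With h_i = 1, 3 and divided differences Δ_i = 6, -7/3, the continuity of g' gives the tridiagonal system
  1·M_0 + 8·M_1 + 3·M_2 = 6(Δ_1 - Δ_0) = -50
Clamped end conditions give two more equations: 2h_0·M_0 + h_0·M_1 = 6(Δ_0 - g'(0)) = 0 and h_1·M_1 + 2h_1·M_2 = 6(g'(4) - Δ_1) = 32.
Solving: M_0 = 11/2, M_1 = -11, M_2 = 65/6.
On [1, 4], with g_1(x) = a_1 + b_1·(x - 1) + c_1·(x - 1)² + d_1·(x - 1)³: c_1 = M_1/2 = -11/2, d_1 = (M_2 - M_1)/(6h_1) = 131/108, b_1 = Δ_1 - h_1(2M_1 + M_2)/6 = 13/4.

3.2500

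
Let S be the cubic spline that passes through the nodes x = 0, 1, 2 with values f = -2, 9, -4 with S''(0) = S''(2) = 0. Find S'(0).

17

Write M_i for S''(x_i). With h_i = 1, 1 and divided differences Δ_i = 11, -13, the continuity of S' gives the tridiagonal system
  1·M_0 + 4·M_1 + 1·M_2 = 6(Δ_1 - Δ_0) = -144
Natural end conditions: M_0 = M_2 = 0.
Solving the tridiagonal system: M_0 = 0, M_1 = -36, M_2 = 0.
On [0, 1], S'(x) = b_0 + 2c_0·x + 3d_0·x² with b_0 = Δ_0 - h_0(2M_0 + M_1)/6 = 17, c_0 = M_0/2 = 0, d_0 = (M_1 - M_0)/(6h_0) = -6. So S'(0) = 17.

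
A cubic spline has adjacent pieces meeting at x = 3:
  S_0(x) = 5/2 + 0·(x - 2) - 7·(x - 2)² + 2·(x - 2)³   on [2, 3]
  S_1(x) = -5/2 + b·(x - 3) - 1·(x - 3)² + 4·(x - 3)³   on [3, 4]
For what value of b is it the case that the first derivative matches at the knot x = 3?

S_0'(x) = 0 - 14·(x - 2) + 6·(x - 2)², so S_0'(3) = -8. On the right, S_1'(3) = b, so b = -8.

-8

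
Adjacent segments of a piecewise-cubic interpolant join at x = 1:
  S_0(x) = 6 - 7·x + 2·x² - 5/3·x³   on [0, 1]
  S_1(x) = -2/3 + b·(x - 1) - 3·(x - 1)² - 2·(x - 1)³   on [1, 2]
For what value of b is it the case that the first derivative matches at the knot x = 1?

S_0'(x) = -7 + 4·x - 5·x², so S_0'(1) = -8. On the right, S_1'(1) = b, so b = -8.

-8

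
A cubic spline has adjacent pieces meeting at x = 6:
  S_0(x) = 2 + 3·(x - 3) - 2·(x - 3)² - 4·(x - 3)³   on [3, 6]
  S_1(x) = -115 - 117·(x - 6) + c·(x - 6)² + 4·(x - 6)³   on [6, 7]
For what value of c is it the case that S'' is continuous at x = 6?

S_0''(x) = -4 - 24·(x - 3), so S_0''(6) = -76. On the right, S_1''(6) = 2c, so c = -38.

-38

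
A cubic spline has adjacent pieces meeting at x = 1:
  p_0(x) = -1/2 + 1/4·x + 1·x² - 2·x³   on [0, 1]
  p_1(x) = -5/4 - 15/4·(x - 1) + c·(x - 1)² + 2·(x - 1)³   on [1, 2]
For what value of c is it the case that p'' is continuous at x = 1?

p_0''(x) = 2 - 12·x, so p_0''(1) = -10. On the right, p_1''(1) = 2c, so c = -5.

-5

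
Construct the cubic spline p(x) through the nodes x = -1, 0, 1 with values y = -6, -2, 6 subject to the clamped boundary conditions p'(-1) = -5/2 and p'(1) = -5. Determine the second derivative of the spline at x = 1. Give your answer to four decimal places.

-46.2500

Put σ_i = p'' at the i-th knot. Here h = (1, 1) and Δ = (4, 8), so the interior equations h_(i-1)·σ_(i-1) + 2(h_(i-1)+h_i)·σ_i + h_i·σ_(i+1) = 6(Δ_i − Δ_(i-1)) read
  1·σ_0 + 4·σ_1 + 1·σ_2 = 6(Δ_1 - Δ_0) = 24
Clamped end conditions give two more equations: 2h_0·σ_0 + h_0·σ_1 = 6(Δ_0 - p'(-1)) = 39 and h_1·σ_1 + 2h_1·σ_2 = 6(p'(1) - Δ_1) = -78.
Solving the tridiagonal system: σ_0 = 49/4, σ_1 = 29/2, σ_2 = -185/4.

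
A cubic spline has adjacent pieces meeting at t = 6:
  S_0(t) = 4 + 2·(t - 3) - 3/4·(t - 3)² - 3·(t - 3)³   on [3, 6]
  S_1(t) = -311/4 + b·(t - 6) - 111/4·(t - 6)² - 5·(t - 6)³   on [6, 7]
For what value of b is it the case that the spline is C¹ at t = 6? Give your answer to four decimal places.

S_0'(t) = 2 - 3/2·(t - 3) - 9·(t - 3)², so S_0'(6) = -167/2. On the right, S_1'(6) = b, so b = -167/2.

-83.5000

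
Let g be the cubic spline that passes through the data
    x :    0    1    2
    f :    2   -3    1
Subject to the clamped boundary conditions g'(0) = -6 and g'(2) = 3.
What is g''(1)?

18

Let M_i = g''(x_i). Step sizes h_i = 1, 1; slopes of the chords Δ_i = (y_(i+1) - y_i)/h_i = -5, 4.
  1·M_0 + 4·M_1 + 1·M_2 = 6(Δ_1 - Δ_0) = 54
Clamped end conditions give two more equations: 2h_0·M_0 + h_0·M_1 = 6(Δ_0 - g'(0)) = 6 and h_1·M_1 + 2h_1·M_2 = 6(g'(2) - Δ_1) = -6.
Solving: M_0 = -6, M_1 = 18, M_2 = -12.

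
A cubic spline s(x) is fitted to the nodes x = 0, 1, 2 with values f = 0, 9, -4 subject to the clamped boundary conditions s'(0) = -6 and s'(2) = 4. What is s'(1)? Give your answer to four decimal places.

Write M_i for s''(x_i). With h_i = 1, 1 and divided differences Δ_i = 9, -13, the continuity of s' gives the tridiagonal system
  1·M_0 + 4·M_1 + 1·M_2 = 6(Δ_1 - Δ_0) = -132
Clamped end conditions give two more equations: 2h_0·M_0 + h_0·M_1 = 6(Δ_0 - s'(0)) = 90 and h_1·M_1 + 2h_1·M_2 = 6(s'(2) - Δ_1) = 102.
Hence M_0 = 83, M_1 = -76, M_2 = 89.
On [1, 2], s'(x) = b_1 + 2c_1·(x - 1) + 3d_1·(x - 1)² with b_1 = Δ_1 - h_1(2M_1 + M_2)/6 = -5/2, c_1 = M_1/2 = -38, d_1 = (M_2 - M_1)/(6h_1) = 55/2. So s'(1) = -5/2.

-2.5000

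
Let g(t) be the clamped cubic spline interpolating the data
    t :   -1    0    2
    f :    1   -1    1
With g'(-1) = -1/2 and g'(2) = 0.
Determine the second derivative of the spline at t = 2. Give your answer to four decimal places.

Put σ_i = g'' at the i-th knot. Here h = (1, 2) and Δ = (-2, 1), so the interior equations h_(i-1)·σ_(i-1) + 2(h_(i-1)+h_i)·σ_i + h_i·σ_(i+1) = 6(Δ_i − Δ_(i-1)) read
  1·σ_0 + 6·σ_1 + 2·σ_2 = 6(Δ_1 - Δ_0) = 18
Clamped end conditions give two more equations: 2h_0·σ_0 + h_0·σ_1 = 6(Δ_0 - g'(-1)) = -9 and h_1·σ_1 + 2h_1·σ_2 = 6(g'(2) - Δ_1) = -6.
Solving: σ_0 = -22/3, σ_1 = 17/3, σ_2 = -13/3.

-4.3333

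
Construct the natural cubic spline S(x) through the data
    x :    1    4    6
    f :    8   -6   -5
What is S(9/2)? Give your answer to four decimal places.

-6.4281

With M_i denoting the second derivative at x_i, h_i = 3, 2, and Δ_i = (y_(i+1) − y_i)/h_i = -14/3, 1/2:
  3·M_0 + 10·M_1 + 2·M_2 = 6(Δ_1 - Δ_0) = 31
Natural end conditions: M_0 = M_2 = 0.
Solving the tridiagonal system: M_0 = 0, M_1 = 31/10, M_2 = 0.
On [4, 6], S(x) = -6 - 47/30·(x - 4) + 31/20·(x - 4)² - 31/120·(x - 4)³.
With (x - 4) = 1/2: S(9/2) = -2057/320.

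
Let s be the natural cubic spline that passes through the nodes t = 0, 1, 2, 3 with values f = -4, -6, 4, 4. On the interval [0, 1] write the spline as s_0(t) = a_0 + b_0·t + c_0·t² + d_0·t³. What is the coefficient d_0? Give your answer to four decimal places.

3.8667

Put σ_i = s'' at the i-th knot. Here h = (1, 1, 1) and Δ = (-2, 10, 0), so the interior equations h_(i-1)·σ_(i-1) + 2(h_(i-1)+h_i)·σ_i + h_i·σ_(i+1) = 6(Δ_i − Δ_(i-1)) read
  1·σ_0 + 4·σ_1 + 1·σ_2 = 6(Δ_1 - Δ_0) = 72
  1·σ_1 + 4·σ_2 + 1·σ_3 = 6(Δ_2 - Δ_1) = -60
Natural end conditions: σ_0 = σ_3 = 0.
Forward elimination and back-substitution give σ_0 = 0, σ_1 = 116/5, σ_2 = -104/5, σ_3 = 0.
On [0, 1], with s_0(t) = a_0 + b_0·t + c_0·t² + d_0·t³: c_0 = σ_0/2 = 0, d_0 = (σ_1 - σ_0)/(6h_0) = 58/15, b_0 = Δ_0 - h_0(2σ_0 + σ_1)/6 = -88/15.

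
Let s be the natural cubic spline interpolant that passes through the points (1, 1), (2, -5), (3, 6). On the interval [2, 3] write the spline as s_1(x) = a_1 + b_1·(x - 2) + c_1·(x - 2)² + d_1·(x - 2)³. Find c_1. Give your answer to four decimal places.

12.7500

With σ_i denoting the second derivative at x_i, h_i = 1, 1, and Δ_i = (y_(i+1) − y_i)/h_i = -6, 11:
  1·σ_0 + 4·σ_1 + 1·σ_2 = 6(Δ_1 - Δ_0) = 102
Natural end conditions: σ_0 = σ_2 = 0.
Forward elimination and back-substitution give σ_0 = 0, σ_1 = 51/2, σ_2 = 0.
On [2, 3], with s_1(x) = a_1 + b_1·(x - 2) + c_1·(x - 2)² + d_1·(x - 2)³: c_1 = σ_1/2 = 51/4, d_1 = (σ_2 - σ_1)/(6h_1) = -17/4, b_1 = Δ_1 - h_1(2σ_1 + σ_2)/6 = 5/2.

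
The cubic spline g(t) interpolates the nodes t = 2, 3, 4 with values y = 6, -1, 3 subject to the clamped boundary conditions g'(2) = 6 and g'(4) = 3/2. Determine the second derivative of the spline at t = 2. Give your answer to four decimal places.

-57.7500

Write m_i for g''(x_i). With h_i = 1, 1 and divided differences Δ_i = -7, 4, the continuity of g' gives the tridiagonal system
  1·m_0 + 4·m_1 + 1·m_2 = 6(Δ_1 - Δ_0) = 66
Clamped end conditions give two more equations: 2h_0·m_0 + h_0·m_1 = 6(Δ_0 - g'(2)) = -78 and h_1·m_1 + 2h_1·m_2 = 6(g'(4) - Δ_1) = -15.
Hence m_0 = -231/4, m_1 = 75/2, m_2 = -105/4.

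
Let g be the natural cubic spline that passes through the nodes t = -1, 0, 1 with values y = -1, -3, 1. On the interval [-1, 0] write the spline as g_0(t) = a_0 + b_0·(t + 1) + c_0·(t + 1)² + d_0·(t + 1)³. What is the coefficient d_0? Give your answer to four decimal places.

With M_i denoting the second derivative at x_i, h_i = 1, 1, and Δ_i = (y_(i+1) − y_i)/h_i = -2, 4:
  1·M_0 + 4·M_1 + 1·M_2 = 6(Δ_1 - Δ_0) = 36
Natural end conditions: M_0 = M_2 = 0.
Solving the tridiagonal system: M_0 = 0, M_1 = 9, M_2 = 0.
On [-1, 0], with g_0(t) = a_0 + b_0·(t + 1) + c_0·(t + 1)² + d_0·(t + 1)³: c_0 = M_0/2 = 0, d_0 = (M_1 - M_0)/(6h_0) = 3/2, b_0 = Δ_0 - h_0(2M_0 + M_1)/6 = -7/2.

1.5000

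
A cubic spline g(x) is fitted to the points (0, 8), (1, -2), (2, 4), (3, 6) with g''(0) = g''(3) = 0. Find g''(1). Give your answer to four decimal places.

27.2000

With m_i denoting the second derivative at x_i, h_i = 1, 1, 1, and Δ_i = (y_(i+1) − y_i)/h_i = -10, 6, 2:
  1·m_0 + 4·m_1 + 1·m_2 = 6(Δ_1 - Δ_0) = 96
  1·m_1 + 4·m_2 + 1·m_3 = 6(Δ_2 - Δ_1) = -24
Natural end conditions: m_0 = m_3 = 0.
Solving the tridiagonal system: m_0 = 0, m_1 = 136/5, m_2 = -64/5, m_3 = 0.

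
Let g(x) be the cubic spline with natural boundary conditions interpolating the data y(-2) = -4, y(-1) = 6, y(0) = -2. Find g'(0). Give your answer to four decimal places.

-12.5000

With σ_i denoting the second derivative at x_i, h_i = 1, 1, and Δ_i = (y_(i+1) − y_i)/h_i = 10, -8:
  1·σ_0 + 4·σ_1 + 1·σ_2 = 6(Δ_1 - Δ_0) = -108
Natural end conditions: σ_0 = σ_2 = 0.
Forward elimination and back-substitution give σ_0 = 0, σ_1 = -27, σ_2 = 0.
On [-1, 0], g'(x) = b_1 + 2c_1·(x + 1) + 3d_1·(x + 1)² with b_1 = Δ_1 - h_1(2σ_1 + σ_2)/6 = 1, c_1 = σ_1/2 = -27/2, d_1 = (σ_2 - σ_1)/(6h_1) = 9/2. So g'(0) = -25/2.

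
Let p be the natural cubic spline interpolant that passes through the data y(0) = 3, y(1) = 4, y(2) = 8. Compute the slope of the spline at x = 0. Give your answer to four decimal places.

Let M_i = p''(x_i). Step sizes h_i = 1, 1; slopes of the chords Δ_i = (y_(i+1) - y_i)/h_i = 1, 4.
  1·M_0 + 4·M_1 + 1·M_2 = 6(Δ_1 - Δ_0) = 18
Natural end conditions: M_0 = M_2 = 0.
Hence M_0 = 0, M_1 = 9/2, M_2 = 0.
On [0, 1], p'(x) = b_0 + 2c_0·x + 3d_0·x² with b_0 = Δ_0 - h_0(2M_0 + M_1)/6 = 1/4, c_0 = M_0/2 = 0, d_0 = (M_1 - M_0)/(6h_0) = 3/4. So p'(0) = 1/4.

0.2500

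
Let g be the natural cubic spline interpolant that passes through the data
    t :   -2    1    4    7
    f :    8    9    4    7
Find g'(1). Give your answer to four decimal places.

Write m_i for g''(x_i). With h_i = 3, 3, 3 and divided differences Δ_i = 1/3, -5/3, 1, the continuity of g' gives the tridiagonal system
  3·m_0 + 12·m_1 + 3·m_2 = 6(Δ_1 - Δ_0) = -12
  3·m_1 + 12·m_2 + 3·m_3 = 6(Δ_2 - Δ_1) = 16
Natural end conditions: m_0 = m_3 = 0.
Solving the tridiagonal system: m_0 = 0, m_1 = -64/45, m_2 = 76/45, m_3 = 0.
On [1, 4], g'(t) = b_1 + 2c_1·(t - 1) + 3d_1·(t - 1)² with b_1 = Δ_1 - h_1(2m_1 + m_2)/6 = -49/45, c_1 = m_1/2 = -32/45, d_1 = (m_2 - m_1)/(6h_1) = 14/81. So g'(1) = -49/45.

-1.0889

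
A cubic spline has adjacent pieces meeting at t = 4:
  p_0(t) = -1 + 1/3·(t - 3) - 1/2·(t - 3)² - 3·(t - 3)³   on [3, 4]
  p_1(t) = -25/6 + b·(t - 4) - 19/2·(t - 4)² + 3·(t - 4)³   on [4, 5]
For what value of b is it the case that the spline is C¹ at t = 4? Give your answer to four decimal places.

p_0'(t) = 1/3 - 1·(t - 3) - 9·(t - 3)², so p_0'(4) = -29/3. On the right, p_1'(4) = b, so b = -29/3.

-9.6667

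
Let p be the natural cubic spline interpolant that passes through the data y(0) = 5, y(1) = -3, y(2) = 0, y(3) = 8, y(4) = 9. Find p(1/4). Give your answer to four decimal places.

2.4224

Put m_i = p'' at the i-th knot. Here h = (1, 1, 1, 1) and Δ = (-8, 3, 8, 1), so the interior equations h_(i-1)·m_(i-1) + 2(h_(i-1)+h_i)·m_i + h_i·m_(i+1) = 6(Δ_i − Δ_(i-1)) read
  1·m_0 + 4·m_1 + 1·m_2 = 6(Δ_1 - Δ_0) = 66
  1·m_1 + 4·m_2 + 1·m_3 = 6(Δ_2 - Δ_1) = 30
  1·m_2 + 4·m_3 + 1·m_4 = 6(Δ_3 - Δ_2) = -42
Natural end conditions: m_0 = m_4 = 0.
Forward elimination and back-substitution give m_0 = 0, m_1 = 207/14, m_2 = 48/7, m_3 = -171/14, m_4 = 0.
On [0, 1], p(x) = 5 - 293/28·x + 0·x² + 69/28·x³.
With x = 1/4: p(1/4) = 4341/1792.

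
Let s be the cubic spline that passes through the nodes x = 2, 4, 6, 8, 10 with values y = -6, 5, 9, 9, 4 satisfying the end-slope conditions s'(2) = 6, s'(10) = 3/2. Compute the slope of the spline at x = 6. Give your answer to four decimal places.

1.1786

Let σ_i = s''(x_i). Step sizes h_i = 2, 2, 2, 2; slopes of the chords Δ_i = (y_(i+1) - y_i)/h_i = 11/2, 2, 0, -5/2.
  2·σ_0 + 8·σ_1 + 2·σ_2 = 6(Δ_1 - Δ_0) = -21
  2·σ_1 + 8·σ_2 + 2·σ_3 = 6(Δ_2 - Δ_1) = -12
  2·σ_2 + 8·σ_3 + 2·σ_4 = 6(Δ_3 - Δ_2) = -15
Clamped end conditions give two more equations: 2h_0·σ_0 + h_0·σ_1 = 6(Δ_0 - s'(2)) = -3 and h_3·σ_3 + 2h_3·σ_4 = 6(s'(10) - Δ_3) = 24.
Forward elimination and back-substitution give σ_0 = 75/112, σ_1 = -159/56, σ_2 = 3/16, σ_3 = -219/56, σ_4 = 891/112.
On [6, 8], s'(x) = b_2 + 2c_2·(x - 6) + 3d_2·(x - 6)² with b_2 = Δ_2 - h_2(2σ_2 + σ_3)/6 = 33/28, c_2 = σ_2/2 = 3/32, d_2 = (σ_3 - σ_2)/(6h_2) = -153/448. So s'(6) = 33/28.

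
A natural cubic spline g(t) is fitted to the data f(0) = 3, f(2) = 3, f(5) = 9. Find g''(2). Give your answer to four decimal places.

Let M_i = g''(x_i). Step sizes h_i = 2, 3; slopes of the chords Δ_i = (y_(i+1) - y_i)/h_i = 0, 2.
  2·M_0 + 10·M_1 + 3·M_2 = 6(Δ_1 - Δ_0) = 12
Natural end conditions: M_0 = M_2 = 0.
Solving: M_0 = 0, M_1 = 6/5, M_2 = 0.

1.2000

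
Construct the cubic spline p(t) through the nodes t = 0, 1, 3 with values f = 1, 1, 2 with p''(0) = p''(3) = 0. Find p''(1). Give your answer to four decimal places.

0.5000

With m_i denoting the second derivative at x_i, h_i = 1, 2, and Δ_i = (y_(i+1) − y_i)/h_i = 0, 1/2:
  1·m_0 + 6·m_1 + 2·m_2 = 6(Δ_1 - Δ_0) = 3
Natural end conditions: m_0 = m_2 = 0.
Solving the tridiagonal system: m_0 = 0, m_1 = 1/2, m_2 = 0.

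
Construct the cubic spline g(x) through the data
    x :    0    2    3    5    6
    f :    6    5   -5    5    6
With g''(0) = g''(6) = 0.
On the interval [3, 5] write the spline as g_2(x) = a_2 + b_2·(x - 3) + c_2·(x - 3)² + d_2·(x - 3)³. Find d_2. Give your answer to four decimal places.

-2.6452

Write M_i for g''(x_i). With h_i = 2, 1, 2, 1 and divided differences Δ_i = -1/2, -10, 5, 1, the continuity of g' gives the tridiagonal system
  2·M_0 + 6·M_1 + 1·M_2 = 6(Δ_1 - Δ_0) = -57
  1·M_1 + 6·M_2 + 2·M_3 = 6(Δ_2 - Δ_1) = 90
  2·M_2 + 6·M_3 + 1·M_4 = 6(Δ_3 - Δ_2) = -24
Natural end conditions: M_0 = M_4 = 0.
Solving the tridiagonal system: M_0 = 0, M_1 = -402/31, M_2 = 645/31, M_3 = -339/31, M_4 = 0.
On [3, 5], with g_2(x) = a_2 + b_2·(x - 3) + c_2·(x - 3)² + d_2·(x - 3)³: c_2 = M_2/2 = 645/62, d_2 = (M_3 - M_2)/(6h_2) = -82/31, b_2 = Δ_2 - h_2(2M_2 + M_3)/6 = -162/31.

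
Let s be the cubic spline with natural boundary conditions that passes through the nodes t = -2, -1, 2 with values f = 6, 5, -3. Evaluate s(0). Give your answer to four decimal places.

3.0278

Put σ_i = s'' at the i-th knot. Here h = (1, 3) and Δ = (-1, -8/3), so the interior equations h_(i-1)·σ_(i-1) + 2(h_(i-1)+h_i)·σ_i + h_i·σ_(i+1) = 6(Δ_i − Δ_(i-1)) read
  1·σ_0 + 8·σ_1 + 3·σ_2 = 6(Δ_1 - Δ_0) = -10
Natural end conditions: σ_0 = σ_2 = 0.
Forward elimination and back-substitution give σ_0 = 0, σ_1 = -5/4, σ_2 = 0.
On [-1, 2], s(t) = 5 - 17/12·(t + 1) - 5/8·(t + 1)² + 5/72·(t + 1)³.
With (t + 1) = 1: s(0) = 109/36.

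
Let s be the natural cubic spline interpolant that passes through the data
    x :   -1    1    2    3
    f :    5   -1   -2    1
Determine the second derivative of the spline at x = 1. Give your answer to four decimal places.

1.0435

Let M_i = s''(x_i). Step sizes h_i = 2, 1, 1; slopes of the chords Δ_i = (y_(i+1) - y_i)/h_i = -3, -1, 3.
  2·M_0 + 6·M_1 + 1·M_2 = 6(Δ_1 - Δ_0) = 12
  1·M_1 + 4·M_2 + 1·M_3 = 6(Δ_2 - Δ_1) = 24
Natural end conditions: M_0 = M_3 = 0.
Solving: M_0 = 0, M_1 = 24/23, M_2 = 132/23, M_3 = 0.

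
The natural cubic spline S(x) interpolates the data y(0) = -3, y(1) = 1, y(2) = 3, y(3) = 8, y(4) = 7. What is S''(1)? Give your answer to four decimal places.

-5.1429

Put M_i = S'' at the i-th knot. Here h = (1, 1, 1, 1) and Δ = (4, 2, 5, -1), so the interior equations h_(i-1)·M_(i-1) + 2(h_(i-1)+h_i)·M_i + h_i·M_(i+1) = 6(Δ_i − Δ_(i-1)) read
  1·M_0 + 4·M_1 + 1·M_2 = 6(Δ_1 - Δ_0) = -12
  1·M_1 + 4·M_2 + 1·M_3 = 6(Δ_2 - Δ_1) = 18
  1·M_2 + 4·M_3 + 1·M_4 = 6(Δ_3 - Δ_2) = -36
Natural end conditions: M_0 = M_4 = 0.
Hence M_0 = 0, M_1 = -36/7, M_2 = 60/7, M_3 = -78/7, M_4 = 0.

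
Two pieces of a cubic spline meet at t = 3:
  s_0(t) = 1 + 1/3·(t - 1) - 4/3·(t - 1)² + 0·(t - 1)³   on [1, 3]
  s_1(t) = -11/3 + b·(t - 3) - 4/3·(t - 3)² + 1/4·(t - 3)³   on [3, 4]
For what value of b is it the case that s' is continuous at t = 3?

s_0'(t) = 1/3 - 8/3·(t - 1) + 0·(t - 1)², so s_0'(3) = -5. On the right, s_1'(3) = b, so b = -5.

-5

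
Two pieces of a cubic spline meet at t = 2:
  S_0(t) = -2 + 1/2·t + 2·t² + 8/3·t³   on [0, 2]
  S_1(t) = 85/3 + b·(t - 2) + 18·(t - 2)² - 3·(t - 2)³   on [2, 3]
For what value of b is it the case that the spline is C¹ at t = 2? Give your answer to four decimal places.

S_0'(t) = 1/2 + 4·t + 8·t², so S_0'(2) = 81/2. On the right, S_1'(2) = b, so b = 81/2.

40.5000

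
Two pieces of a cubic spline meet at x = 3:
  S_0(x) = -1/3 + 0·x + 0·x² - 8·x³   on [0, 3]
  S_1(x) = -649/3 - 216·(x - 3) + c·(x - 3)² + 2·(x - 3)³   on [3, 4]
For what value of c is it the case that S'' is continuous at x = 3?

S_0''(x) = 0 - 48·x, so S_0''(3) = -144. On the right, S_1''(3) = 2c, so c = -72.

-72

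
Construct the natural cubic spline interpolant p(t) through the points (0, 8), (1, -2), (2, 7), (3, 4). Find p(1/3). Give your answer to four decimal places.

Let M_i = p''(x_i). Step sizes h_i = 1, 1, 1; slopes of the chords Δ_i = (y_(i+1) - y_i)/h_i = -10, 9, -3.
  1·M_0 + 4·M_1 + 1·M_2 = 6(Δ_1 - Δ_0) = 114
  1·M_1 + 4·M_2 + 1·M_3 = 6(Δ_2 - Δ_1) = -72
Natural end conditions: M_0 = M_3 = 0.
Solving the tridiagonal system: M_0 = 0, M_1 = 176/5, M_2 = -134/5, M_3 = 0.
On [0, 1], p(t) = 8 - 238/15·t + 0·t² + 88/15·t³.
With t = 1/3: p(1/3) = 1186/405.

2.9284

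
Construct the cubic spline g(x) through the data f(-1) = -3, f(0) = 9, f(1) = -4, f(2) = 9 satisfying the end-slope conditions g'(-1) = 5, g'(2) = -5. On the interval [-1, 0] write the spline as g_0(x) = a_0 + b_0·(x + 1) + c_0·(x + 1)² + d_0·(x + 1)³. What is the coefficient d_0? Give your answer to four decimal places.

-21.4667

With M_i denoting the second derivative at x_i, h_i = 1, 1, 1, and Δ_i = (y_(i+1) − y_i)/h_i = 12, -13, 13:
  1·M_0 + 4·M_1 + 1·M_2 = 6(Δ_1 - Δ_0) = -150
  1·M_1 + 4·M_2 + 1·M_3 = 6(Δ_2 - Δ_1) = 156
Clamped end conditions give two more equations: 2h_0·M_0 + h_0·M_1 = 6(Δ_0 - g'(-1)) = 42 and h_2·M_2 + 2h_2·M_3 = 6(g'(2) - Δ_2) = -108.
Solving the tridiagonal system: M_0 = 854/15, M_1 = -1078/15, M_2 = 1208/15, M_3 = -1414/15.
On [-1, 0], with g_0(x) = a_0 + b_0·(x + 1) + c_0·(x + 1)² + d_0·(x + 1)³: c_0 = M_0/2 = 427/15, d_0 = (M_1 - M_0)/(6h_0) = -322/15, b_0 = Δ_0 - h_0(2M_0 + M_1)/6 = 5.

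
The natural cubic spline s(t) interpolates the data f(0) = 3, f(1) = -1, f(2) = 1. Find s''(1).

9

Let m_i = s''(x_i). Step sizes h_i = 1, 1; slopes of the chords Δ_i = (y_(i+1) - y_i)/h_i = -4, 2.
  1·m_0 + 4·m_1 + 1·m_2 = 6(Δ_1 - Δ_0) = 36
Natural end conditions: m_0 = m_2 = 0.
Solving the tridiagonal system: m_0 = 0, m_1 = 9, m_2 = 0.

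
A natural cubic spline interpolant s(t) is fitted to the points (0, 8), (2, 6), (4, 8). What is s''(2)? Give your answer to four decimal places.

Write M_i for s''(x_i). With h_i = 2, 2 and divided differences Δ_i = -1, 1, the continuity of s' gives the tridiagonal system
  2·M_0 + 8·M_1 + 2·M_2 = 6(Δ_1 - Δ_0) = 12
Natural end conditions: M_0 = M_2 = 0.
Forward elimination and back-substitution give M_0 = 0, M_1 = 3/2, M_2 = 0.

1.5000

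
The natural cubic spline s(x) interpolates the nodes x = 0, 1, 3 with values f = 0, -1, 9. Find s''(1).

6

Let M_i = s''(x_i). Step sizes h_i = 1, 2; slopes of the chords Δ_i = (y_(i+1) - y_i)/h_i = -1, 5.
  1·M_0 + 6·M_1 + 2·M_2 = 6(Δ_1 - Δ_0) = 36
Natural end conditions: M_0 = M_2 = 0.
Solving: M_0 = 0, M_1 = 6, M_2 = 0.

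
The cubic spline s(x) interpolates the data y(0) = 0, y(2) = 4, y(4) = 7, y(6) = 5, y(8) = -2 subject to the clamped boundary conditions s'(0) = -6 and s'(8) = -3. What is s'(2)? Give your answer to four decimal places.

Write m_i for s''(x_i). With h_i = 2, 2, 2, 2 and divided differences Δ_i = 2, 3/2, -1, -7/2, the continuity of s' gives the tridiagonal system
  2·m_0 + 8·m_1 + 2·m_2 = 6(Δ_1 - Δ_0) = -3
  2·m_1 + 8·m_2 + 2·m_3 = 6(Δ_2 - Δ_1) = -15
  2·m_2 + 8·m_3 + 2·m_4 = 6(Δ_3 - Δ_2) = -15
Clamped end conditions give two more equations: 2h_0·m_0 + h_0·m_1 = 6(Δ_0 - s'(0)) = 48 and h_3·m_3 + 2h_3·m_4 = 6(s'(8) - Δ_3) = 3.
Forward elimination and back-substitution give m_0 = 111/8, m_1 = -15/4, m_2 = -3/8, m_3 = -9/4, m_4 = 15/8.
On [2, 4], s'(x) = b_1 + 2c_1·(x - 2) + 3d_1·(x - 2)² with b_1 = Δ_1 - h_1(2m_1 + m_2)/6 = 33/8, c_1 = m_1/2 = -15/8, d_1 = (m_2 - m_1)/(6h_1) = 9/32. So s'(2) = 33/8.

4.1250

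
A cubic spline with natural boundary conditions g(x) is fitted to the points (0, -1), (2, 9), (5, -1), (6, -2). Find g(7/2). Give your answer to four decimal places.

5.2042

Put M_i = g'' at the i-th knot. Here h = (2, 3, 1) and Δ = (5, -10/3, -1), so the interior equations h_(i-1)·M_(i-1) + 2(h_(i-1)+h_i)·M_i + h_i·M_(i+1) = 6(Δ_i − Δ_(i-1)) read
  2·M_0 + 10·M_1 + 3·M_2 = 6(Δ_1 - Δ_0) = -50
  3·M_1 + 8·M_2 + 1·M_3 = 6(Δ_2 - Δ_1) = 14
Natural end conditions: M_0 = M_3 = 0.
Solving: M_0 = 0, M_1 = -442/71, M_2 = 290/71, M_3 = 0.
On [2, 5], g(x) = 9 + 181/213·(x - 2) - 221/71·(x - 2)² + 122/213·(x - 2)³.
With (x - 2) = 3/2: g(7/2) = 739/142.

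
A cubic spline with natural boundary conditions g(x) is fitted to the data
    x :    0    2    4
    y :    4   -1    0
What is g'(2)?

-1

Let M_i = g''(x_i). Step sizes h_i = 2, 2; slopes of the chords Δ_i = (y_(i+1) - y_i)/h_i = -5/2, 1/2.
  2·M_0 + 8·M_1 + 2·M_2 = 6(Δ_1 - Δ_0) = 18
Natural end conditions: M_0 = M_2 = 0.
Forward elimination and back-substitution give M_0 = 0, M_1 = 9/4, M_2 = 0.
On [2, 4], g'(x) = b_1 + 2c_1·(x - 2) + 3d_1·(x - 2)² with b_1 = Δ_1 - h_1(2M_1 + M_2)/6 = -1, c_1 = M_1/2 = 9/8, d_1 = (M_2 - M_1)/(6h_1) = -3/16. So g'(2) = -1.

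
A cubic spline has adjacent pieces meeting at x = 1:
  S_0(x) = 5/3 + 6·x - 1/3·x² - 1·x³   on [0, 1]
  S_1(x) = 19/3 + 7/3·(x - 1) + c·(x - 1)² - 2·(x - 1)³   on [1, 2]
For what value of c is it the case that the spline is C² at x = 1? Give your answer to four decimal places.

S_0''(x) = -2/3 - 6·x, so S_0''(1) = -20/3. On the right, S_1''(1) = 2c, so c = -10/3.

-3.3333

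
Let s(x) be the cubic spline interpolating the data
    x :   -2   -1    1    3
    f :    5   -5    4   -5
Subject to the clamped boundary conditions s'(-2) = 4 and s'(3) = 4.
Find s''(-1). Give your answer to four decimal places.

30.7826

Put M_i = s'' at the i-th knot. Here h = (1, 2, 2) and Δ = (-10, 9/2, -9/2), so the interior equations h_(i-1)·M_(i-1) + 2(h_(i-1)+h_i)·M_i + h_i·M_(i+1) = 6(Δ_i − Δ_(i-1)) read
  1·M_0 + 6·M_1 + 2·M_2 = 6(Δ_1 - Δ_0) = 87
  2·M_1 + 8·M_2 + 2·M_3 = 6(Δ_2 - Δ_1) = -54
Clamped end conditions give two more equations: 2h_0·M_0 + h_0·M_1 = 6(Δ_0 - s'(-2)) = -84 and h_2·M_2 + 2h_2·M_3 = 6(s'(3) - Δ_2) = 51.
Solving: M_0 = -1320/23, M_1 = 708/23, M_2 = -927/46, M_3 = 525/23.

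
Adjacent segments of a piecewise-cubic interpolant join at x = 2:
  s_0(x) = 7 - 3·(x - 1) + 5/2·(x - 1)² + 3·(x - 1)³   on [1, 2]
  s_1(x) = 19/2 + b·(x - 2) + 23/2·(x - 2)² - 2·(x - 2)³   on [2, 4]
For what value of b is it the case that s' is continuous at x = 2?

s_0'(x) = -3 + 5·(x - 1) + 9·(x - 1)², so s_0'(2) = 11. On the right, s_1'(2) = b, so b = 11.

11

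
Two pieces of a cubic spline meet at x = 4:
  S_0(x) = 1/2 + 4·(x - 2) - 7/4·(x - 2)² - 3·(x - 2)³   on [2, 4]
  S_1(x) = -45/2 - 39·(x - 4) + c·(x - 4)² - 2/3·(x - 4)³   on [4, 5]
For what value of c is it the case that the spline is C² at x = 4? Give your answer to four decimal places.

S_0''(x) = -7/2 - 18·(x - 2), so S_0''(4) = -79/2. On the right, S_1''(4) = 2c, so c = -79/4.

-19.7500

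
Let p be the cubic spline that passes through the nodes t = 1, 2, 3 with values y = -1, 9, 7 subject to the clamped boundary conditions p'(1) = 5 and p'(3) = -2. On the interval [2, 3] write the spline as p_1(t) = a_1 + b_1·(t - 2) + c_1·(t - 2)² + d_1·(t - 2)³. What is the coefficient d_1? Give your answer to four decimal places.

7.2500

Put M_i = p'' at the i-th knot. Here h = (1, 1) and Δ = (10, -2), so the interior equations h_(i-1)·M_(i-1) + 2(h_(i-1)+h_i)·M_i + h_i·M_(i+1) = 6(Δ_i − Δ_(i-1)) read
  1·M_0 + 4·M_1 + 1·M_2 = 6(Δ_1 - Δ_0) = -72
Clamped end conditions give two more equations: 2h_0·M_0 + h_0·M_1 = 6(Δ_0 - p'(1)) = 30 and h_1·M_1 + 2h_1·M_2 = 6(p'(3) - Δ_1) = 0.
Solving the tridiagonal system: M_0 = 59/2, M_1 = -29, M_2 = 29/2.
On [2, 3], with p_1(t) = a_1 + b_1·(t - 2) + c_1·(t - 2)² + d_1·(t - 2)³: c_1 = M_1/2 = -29/2, d_1 = (M_2 - M_1)/(6h_1) = 29/4, b_1 = Δ_1 - h_1(2M_1 + M_2)/6 = 21/4.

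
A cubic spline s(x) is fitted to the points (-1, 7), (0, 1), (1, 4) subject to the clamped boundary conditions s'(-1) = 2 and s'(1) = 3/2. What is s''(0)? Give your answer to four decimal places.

27.5000

Write M_i for s''(x_i). With h_i = 1, 1 and divided differences Δ_i = -6, 3, the continuity of s' gives the tridiagonal system
  1·M_0 + 4·M_1 + 1·M_2 = 6(Δ_1 - Δ_0) = 54
Clamped end conditions give two more equations: 2h_0·M_0 + h_0·M_1 = 6(Δ_0 - s'(-1)) = -48 and h_1·M_1 + 2h_1·M_2 = 6(s'(1) - Δ_1) = -9.
Solving the tridiagonal system: M_0 = -151/4, M_1 = 55/2, M_2 = -73/4.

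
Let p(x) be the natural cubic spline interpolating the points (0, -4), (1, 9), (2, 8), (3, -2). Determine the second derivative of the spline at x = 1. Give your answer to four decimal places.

Let m_i = p''(x_i). Step sizes h_i = 1, 1, 1; slopes of the chords Δ_i = (y_(i+1) - y_i)/h_i = 13, -1, -10.
  1·m_0 + 4·m_1 + 1·m_2 = 6(Δ_1 - Δ_0) = -84
  1·m_1 + 4·m_2 + 1·m_3 = 6(Δ_2 - Δ_1) = -54
Natural end conditions: m_0 = m_3 = 0.
Forward elimination and back-substitution give m_0 = 0, m_1 = -94/5, m_2 = -44/5, m_3 = 0.

-18.8000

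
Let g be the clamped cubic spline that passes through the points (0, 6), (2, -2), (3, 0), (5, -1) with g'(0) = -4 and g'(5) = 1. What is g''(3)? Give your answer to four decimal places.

Write m_i for g''(x_i). With h_i = 2, 1, 2 and divided differences Δ_i = -4, 2, -1/2, the continuity of g' gives the tridiagonal system
  2·m_0 + 6·m_1 + 1·m_2 = 6(Δ_1 - Δ_0) = 36
  1·m_1 + 6·m_2 + 2·m_3 = 6(Δ_2 - Δ_1) = -15
Clamped end conditions give two more equations: 2h_0·m_0 + h_0·m_1 = 6(Δ_0 - g'(0)) = 0 and h_2·m_2 + 2h_2·m_3 = 6(g'(5) - Δ_2) = 9.
Forward elimination and back-substitution give m_0 = -133/32, m_1 = 133/16, m_2 = -89/16, m_3 = 161/32.

-5.5625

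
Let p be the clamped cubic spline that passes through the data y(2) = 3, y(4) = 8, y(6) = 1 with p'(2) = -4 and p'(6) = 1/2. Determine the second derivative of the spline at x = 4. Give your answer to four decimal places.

Let M_i = p''(x_i). Step sizes h_i = 2, 2; slopes of the chords Δ_i = (y_(i+1) - y_i)/h_i = 5/2, -7/2.
  2·M_0 + 8·M_1 + 2·M_2 = 6(Δ_1 - Δ_0) = -36
Clamped end conditions give two more equations: 2h_0·M_0 + h_0·M_1 = 6(Δ_0 - p'(2)) = 39 and h_1·M_1 + 2h_1·M_2 = 6(p'(6) - Δ_1) = 24.
Solving the tridiagonal system: M_0 = 123/8, M_1 = -45/4, M_2 = 93/8.

-11.2500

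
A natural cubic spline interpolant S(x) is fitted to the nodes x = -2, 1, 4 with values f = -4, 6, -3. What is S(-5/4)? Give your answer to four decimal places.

Put M_i = S'' at the i-th knot. Here h = (3, 3) and Δ = (10/3, -3), so the interior equations h_(i-1)·M_(i-1) + 2(h_(i-1)+h_i)·M_i + h_i·M_(i+1) = 6(Δ_i − Δ_(i-1)) read
  3·M_0 + 12·M_1 + 3·M_2 = 6(Δ_1 - Δ_0) = -38
Natural end conditions: M_0 = M_2 = 0.
Solving: M_0 = 0, M_1 = -19/6, M_2 = 0.
On [-2, 1], S(x) = -4 + 59/12·(x + 2) + 0·(x + 2)² - 19/108·(x + 2)³.
With (x + 2) = 3/4: S(-5/4) = -99/256.

-0.3867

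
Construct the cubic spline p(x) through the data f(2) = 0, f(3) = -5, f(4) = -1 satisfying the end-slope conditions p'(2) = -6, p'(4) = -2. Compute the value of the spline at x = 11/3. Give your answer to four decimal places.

-1.6481

Put M_i = p'' at the i-th knot. Here h = (1, 1) and Δ = (-5, 4), so the interior equations h_(i-1)·M_(i-1) + 2(h_(i-1)+h_i)·M_i + h_i·M_(i+1) = 6(Δ_i − Δ_(i-1)) read
  1·M_0 + 4·M_1 + 1·M_2 = 6(Δ_1 - Δ_0) = 54
Clamped end conditions give two more equations: 2h_0·M_0 + h_0·M_1 = 6(Δ_0 - p'(2)) = 6 and h_1·M_1 + 2h_1·M_2 = 6(p'(4) - Δ_1) = -36.
Solving: M_0 = -17/2, M_1 = 23, M_2 = -59/2.
On [3, 4], p(x) = -5 + 5/4·(x - 3) + 23/2·(x - 3)² - 35/4·(x - 3)³.
With (x - 3) = 2/3: p(11/3) = -89/54.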